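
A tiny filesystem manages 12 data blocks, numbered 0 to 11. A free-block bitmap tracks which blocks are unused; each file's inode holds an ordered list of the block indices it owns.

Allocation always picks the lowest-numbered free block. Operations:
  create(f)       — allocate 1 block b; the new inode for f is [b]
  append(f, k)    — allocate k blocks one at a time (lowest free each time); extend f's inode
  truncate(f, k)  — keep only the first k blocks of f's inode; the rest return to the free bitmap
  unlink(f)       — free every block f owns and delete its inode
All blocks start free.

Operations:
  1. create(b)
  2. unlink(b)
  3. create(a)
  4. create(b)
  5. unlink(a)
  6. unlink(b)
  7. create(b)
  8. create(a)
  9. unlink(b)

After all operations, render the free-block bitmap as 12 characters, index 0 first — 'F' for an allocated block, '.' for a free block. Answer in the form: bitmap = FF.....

bitmap = .F..........

  1. create(b)  ⇒  F...........  {b→[0]}
  2. unlink(b)  ⇒  ............  {}
  3. create(a)  ⇒  F...........  {a→[0]}
  4. create(b)  ⇒  FF..........  {a→[0]; b→[1]}
  5. unlink(a)  ⇒  .F..........  {b→[1]}
  6. unlink(b)  ⇒  ............  {}
  7. create(b)  ⇒  F...........  {b→[0]}
  8. create(a)  ⇒  FF..........  {a→[1]; b→[0]}
  9. unlink(b)  ⇒  .F..........  {a→[1]}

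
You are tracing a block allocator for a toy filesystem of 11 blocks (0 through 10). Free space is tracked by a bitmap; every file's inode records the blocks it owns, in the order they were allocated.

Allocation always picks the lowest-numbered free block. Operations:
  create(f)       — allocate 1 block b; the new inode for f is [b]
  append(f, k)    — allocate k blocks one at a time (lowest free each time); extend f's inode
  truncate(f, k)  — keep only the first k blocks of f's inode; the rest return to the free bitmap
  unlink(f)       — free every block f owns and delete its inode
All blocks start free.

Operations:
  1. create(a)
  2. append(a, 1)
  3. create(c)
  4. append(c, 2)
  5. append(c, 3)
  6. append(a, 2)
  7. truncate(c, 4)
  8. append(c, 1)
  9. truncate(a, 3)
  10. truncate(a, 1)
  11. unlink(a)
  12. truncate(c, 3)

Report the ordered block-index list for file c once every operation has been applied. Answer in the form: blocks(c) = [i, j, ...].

  1. create(a)  ⇒  F..........  {a→[0]}
  2. append(a, 1)  ⇒  FF.........  {a→[0, 1]}
  3. create(c)  ⇒  FFF........  {a→[0, 1]; c→[2]}
  4. append(c, 2)  ⇒  FFFFF......  {a→[0, 1]; c→[2, 3, 4]}
  5. append(c, 3)  ⇒  FFFFFFFF...  {a→[0, 1]; c→[2, 3, 4, 5, 6, 7]}
  6. append(a, 2)  ⇒  FFFFFFFFFF.  {a→[0, 1, 8, 9]; c→[2, 3, 4, 5, 6, 7]}
  7. truncate(c, 4)  ⇒  FFFFFF..FF.  {a→[0, 1, 8, 9]; c→[2, 3, 4, 5]}
  8. append(c, 1)  ⇒  FFFFFFF.FF.  {a→[0, 1, 8, 9]; c→[2, 3, 4, 5, 6]}
  9. truncate(a, 3)  ⇒  FFFFFFF.F..  {a→[0, 1, 8]; c→[2, 3, 4, 5, 6]}
  10. truncate(a, 1)  ⇒  F.FFFFF....  {a→[0]; c→[2, 3, 4, 5, 6]}
  11. unlink(a)  ⇒  ..FFFFF....  {c→[2, 3, 4, 5, 6]}
  12. truncate(c, 3)  ⇒  ..FFF......  {c→[2, 3, 4]}

blocks(c) = [2, 3, 4]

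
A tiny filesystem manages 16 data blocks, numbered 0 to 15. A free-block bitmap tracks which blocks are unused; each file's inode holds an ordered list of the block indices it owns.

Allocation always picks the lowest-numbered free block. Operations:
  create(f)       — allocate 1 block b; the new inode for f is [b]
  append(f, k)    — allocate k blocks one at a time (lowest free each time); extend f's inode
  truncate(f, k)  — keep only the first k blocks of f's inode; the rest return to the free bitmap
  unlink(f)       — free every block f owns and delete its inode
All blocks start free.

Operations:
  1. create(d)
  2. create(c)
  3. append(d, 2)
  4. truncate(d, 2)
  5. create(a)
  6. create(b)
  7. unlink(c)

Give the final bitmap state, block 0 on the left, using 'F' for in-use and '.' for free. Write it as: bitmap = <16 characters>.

bitmap = F.FFF...........

after create(d) → d:[0]  free=[F...............]
after create(c) → c:[1], d:[0]  free=[FF..............]
after append(d, 2) → c:[1], d:[0, 2, 3]  free=[FFFF............]
after truncate(d, 2) → c:[1], d:[0, 2]  free=[FFF.............]
after create(a) → a:[3], c:[1], d:[0, 2]  free=[FFFF............]
after create(b) → a:[3], b:[4], c:[1], d:[0, 2]  free=[FFFFF...........]
after unlink(c) → a:[3], b:[4], d:[0, 2]  free=[F.FFF...........]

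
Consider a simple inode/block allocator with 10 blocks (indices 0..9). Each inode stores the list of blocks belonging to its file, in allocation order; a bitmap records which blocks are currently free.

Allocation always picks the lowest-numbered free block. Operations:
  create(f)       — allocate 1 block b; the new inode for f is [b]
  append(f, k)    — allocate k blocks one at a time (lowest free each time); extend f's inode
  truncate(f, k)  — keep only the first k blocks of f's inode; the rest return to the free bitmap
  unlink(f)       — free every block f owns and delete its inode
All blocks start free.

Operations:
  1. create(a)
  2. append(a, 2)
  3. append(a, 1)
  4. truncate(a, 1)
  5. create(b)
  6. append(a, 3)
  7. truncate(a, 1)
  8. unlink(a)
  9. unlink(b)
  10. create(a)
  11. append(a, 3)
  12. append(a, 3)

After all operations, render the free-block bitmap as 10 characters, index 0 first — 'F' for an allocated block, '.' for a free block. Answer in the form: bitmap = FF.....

after create(a) → a:[0]  free=[F.........]
after append(a, 2) → a:[0, 1, 2]  free=[FFF.......]
after append(a, 1) → a:[0, 1, 2, 3]  free=[FFFF......]
after truncate(a, 1) → a:[0]  free=[F.........]
after create(b) → a:[0], b:[1]  free=[FF........]
after append(a, 3) → a:[0, 2, 3, 4], b:[1]  free=[FFFFF.....]
after truncate(a, 1) → a:[0], b:[1]  free=[FF........]
after unlink(a) → b:[1]  free=[.F........]
after unlink(b) →   free=[..........]
after create(a) → a:[0]  free=[F.........]
after append(a, 3) → a:[0, 1, 2, 3]  free=[FFFF......]
after append(a, 3) → a:[0, 1, 2, 3, 4, 5, 6]  free=[FFFFFFF...]

bitmap = FFFFFFF...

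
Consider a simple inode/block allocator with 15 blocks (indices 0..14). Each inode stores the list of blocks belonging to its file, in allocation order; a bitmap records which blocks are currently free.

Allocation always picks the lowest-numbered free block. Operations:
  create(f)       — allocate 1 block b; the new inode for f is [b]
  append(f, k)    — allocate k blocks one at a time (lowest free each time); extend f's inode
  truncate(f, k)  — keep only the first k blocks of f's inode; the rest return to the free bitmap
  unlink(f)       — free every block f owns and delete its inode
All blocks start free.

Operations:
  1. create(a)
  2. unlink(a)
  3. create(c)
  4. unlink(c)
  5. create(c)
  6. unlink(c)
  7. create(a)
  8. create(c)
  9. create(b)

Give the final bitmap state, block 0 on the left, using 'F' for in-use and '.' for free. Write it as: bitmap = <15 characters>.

  1. create(a)  ⇒  F..............  {a→[0]}
  2. unlink(a)  ⇒  ...............  {}
  3. create(c)  ⇒  F..............  {c→[0]}
  4. unlink(c)  ⇒  ...............  {}
  5. create(c)  ⇒  F..............  {c→[0]}
  6. unlink(c)  ⇒  ...............  {}
  7. create(a)  ⇒  F..............  {a→[0]}
  8. create(c)  ⇒  FF.............  {a→[0]; c→[1]}
  9. create(b)  ⇒  FFF............  {a→[0]; b→[2]; c→[1]}

bitmap = FFF............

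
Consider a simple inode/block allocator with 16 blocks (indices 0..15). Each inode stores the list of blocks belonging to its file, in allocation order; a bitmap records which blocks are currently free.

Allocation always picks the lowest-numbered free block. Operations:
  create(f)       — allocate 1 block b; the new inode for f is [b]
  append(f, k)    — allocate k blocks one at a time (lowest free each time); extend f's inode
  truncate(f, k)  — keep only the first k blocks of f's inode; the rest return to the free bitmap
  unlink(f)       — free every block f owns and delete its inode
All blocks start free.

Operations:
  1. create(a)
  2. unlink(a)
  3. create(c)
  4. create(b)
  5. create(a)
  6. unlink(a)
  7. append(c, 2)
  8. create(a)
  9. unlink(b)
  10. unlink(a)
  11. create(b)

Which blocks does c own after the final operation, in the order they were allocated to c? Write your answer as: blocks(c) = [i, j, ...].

after create(a) → a:[0]  free=[F...............]
after unlink(a) →   free=[................]
after create(c) → c:[0]  free=[F...............]
after create(b) → b:[1], c:[0]  free=[FF..............]
after create(a) → a:[2], b:[1], c:[0]  free=[FFF.............]
after unlink(a) → b:[1], c:[0]  free=[FF..............]
after append(c, 2) → b:[1], c:[0, 2, 3]  free=[FFFF............]
after create(a) → a:[4], b:[1], c:[0, 2, 3]  free=[FFFFF...........]
after unlink(b) → a:[4], c:[0, 2, 3]  free=[F.FFF...........]
after unlink(a) → c:[0, 2, 3]  free=[F.FF............]
after create(b) → b:[1], c:[0, 2, 3]  free=[FFFF............]

blocks(c) = [0, 2, 3]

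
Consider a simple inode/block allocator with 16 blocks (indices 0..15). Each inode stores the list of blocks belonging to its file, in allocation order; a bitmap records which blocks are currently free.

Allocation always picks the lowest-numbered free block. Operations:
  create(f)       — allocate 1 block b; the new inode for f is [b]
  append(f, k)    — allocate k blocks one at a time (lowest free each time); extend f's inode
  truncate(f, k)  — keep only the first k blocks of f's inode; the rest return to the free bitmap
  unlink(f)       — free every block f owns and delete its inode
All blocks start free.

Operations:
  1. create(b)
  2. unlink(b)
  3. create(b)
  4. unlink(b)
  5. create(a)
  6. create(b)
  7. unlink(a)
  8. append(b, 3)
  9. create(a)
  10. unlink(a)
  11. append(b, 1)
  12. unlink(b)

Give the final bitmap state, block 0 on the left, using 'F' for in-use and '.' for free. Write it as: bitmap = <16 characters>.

bitmap = ................

after create(b) → b:[0]  free=[F...............]
after unlink(b) →   free=[................]
after create(b) → b:[0]  free=[F...............]
after unlink(b) →   free=[................]
after create(a) → a:[0]  free=[F...............]
after create(b) → a:[0], b:[1]  free=[FF..............]
after unlink(a) → b:[1]  free=[.F..............]
after append(b, 3) → b:[1, 0, 2, 3]  free=[FFFF............]
after create(a) → a:[4], b:[1, 0, 2, 3]  free=[FFFFF...........]
after unlink(a) → b:[1, 0, 2, 3]  free=[FFFF............]
after append(b, 1) → b:[1, 0, 2, 3, 4]  free=[FFFFF...........]
after unlink(b) →   free=[................]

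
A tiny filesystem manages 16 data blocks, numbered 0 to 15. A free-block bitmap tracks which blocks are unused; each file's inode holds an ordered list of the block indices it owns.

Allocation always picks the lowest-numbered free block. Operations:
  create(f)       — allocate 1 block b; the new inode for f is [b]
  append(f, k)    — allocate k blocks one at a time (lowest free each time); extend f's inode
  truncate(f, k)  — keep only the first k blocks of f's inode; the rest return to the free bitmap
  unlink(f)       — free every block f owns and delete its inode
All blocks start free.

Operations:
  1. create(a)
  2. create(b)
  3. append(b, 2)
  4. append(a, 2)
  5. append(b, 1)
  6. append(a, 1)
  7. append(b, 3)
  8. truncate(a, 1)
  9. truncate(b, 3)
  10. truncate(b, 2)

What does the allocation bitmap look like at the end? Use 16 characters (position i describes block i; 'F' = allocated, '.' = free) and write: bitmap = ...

bitmap = FFF.............

after create(a) → a:[0]  free=[F...............]
after create(b) → a:[0], b:[1]  free=[FF..............]
after append(b, 2) → a:[0], b:[1, 2, 3]  free=[FFFF............]
after append(a, 2) → a:[0, 4, 5], b:[1, 2, 3]  free=[FFFFFF..........]
after append(b, 1) → a:[0, 4, 5], b:[1, 2, 3, 6]  free=[FFFFFFF.........]
after append(a, 1) → a:[0, 4, 5, 7], b:[1, 2, 3, 6]  free=[FFFFFFFF........]
after append(b, 3) → a:[0, 4, 5, 7], b:[1, 2, 3, 6, 8, 9, 10]  free=[FFFFFFFFFFF.....]
after truncate(a, 1) → a:[0], b:[1, 2, 3, 6, 8, 9, 10]  free=[FFFF..F.FFF.....]
after truncate(b, 3) → a:[0], b:[1, 2, 3]  free=[FFFF............]
after truncate(b, 2) → a:[0], b:[1, 2]  free=[FFF.............]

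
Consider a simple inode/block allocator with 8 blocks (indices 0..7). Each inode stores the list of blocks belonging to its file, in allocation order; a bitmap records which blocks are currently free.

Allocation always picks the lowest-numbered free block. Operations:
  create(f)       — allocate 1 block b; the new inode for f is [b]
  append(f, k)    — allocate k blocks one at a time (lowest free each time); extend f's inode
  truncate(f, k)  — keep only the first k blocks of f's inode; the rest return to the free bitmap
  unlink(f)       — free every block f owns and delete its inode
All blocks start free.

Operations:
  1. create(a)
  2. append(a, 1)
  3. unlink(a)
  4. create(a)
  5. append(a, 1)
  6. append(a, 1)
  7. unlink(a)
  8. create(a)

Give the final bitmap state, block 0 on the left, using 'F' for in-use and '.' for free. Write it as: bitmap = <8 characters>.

  1. create(a)  ⇒  F.......  {a→[0]}
  2. append(a, 1)  ⇒  FF......  {a→[0, 1]}
  3. unlink(a)  ⇒  ........  {}
  4. create(a)  ⇒  F.......  {a→[0]}
  5. append(a, 1)  ⇒  FF......  {a→[0, 1]}
  6. append(a, 1)  ⇒  FFF.....  {a→[0, 1, 2]}
  7. unlink(a)  ⇒  ........  {}
  8. create(a)  ⇒  F.......  {a→[0]}

bitmap = F.......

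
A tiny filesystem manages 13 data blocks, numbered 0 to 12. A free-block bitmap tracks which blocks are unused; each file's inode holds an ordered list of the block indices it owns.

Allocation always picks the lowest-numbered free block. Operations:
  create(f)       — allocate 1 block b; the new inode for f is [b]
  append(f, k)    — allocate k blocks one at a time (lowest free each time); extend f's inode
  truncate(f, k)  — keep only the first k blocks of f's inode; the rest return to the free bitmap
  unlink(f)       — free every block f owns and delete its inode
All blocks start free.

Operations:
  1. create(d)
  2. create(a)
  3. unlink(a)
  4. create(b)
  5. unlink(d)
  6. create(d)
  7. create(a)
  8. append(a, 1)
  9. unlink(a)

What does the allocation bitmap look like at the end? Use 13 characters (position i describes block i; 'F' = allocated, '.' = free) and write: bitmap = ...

bitmap = FF...........

  1. create(d)  ⇒  F............  {d→[0]}
  2. create(a)  ⇒  FF...........  {a→[1]; d→[0]}
  3. unlink(a)  ⇒  F............  {d→[0]}
  4. create(b)  ⇒  FF...........  {b→[1]; d→[0]}
  5. unlink(d)  ⇒  .F...........  {b→[1]}
  6. create(d)  ⇒  FF...........  {b→[1]; d→[0]}
  7. create(a)  ⇒  FFF..........  {a→[2]; b→[1]; d→[0]}
  8. append(a, 1)  ⇒  FFFF.........  {a→[2, 3]; b→[1]; d→[0]}
  9. unlink(a)  ⇒  FF...........  {b→[1]; d→[0]}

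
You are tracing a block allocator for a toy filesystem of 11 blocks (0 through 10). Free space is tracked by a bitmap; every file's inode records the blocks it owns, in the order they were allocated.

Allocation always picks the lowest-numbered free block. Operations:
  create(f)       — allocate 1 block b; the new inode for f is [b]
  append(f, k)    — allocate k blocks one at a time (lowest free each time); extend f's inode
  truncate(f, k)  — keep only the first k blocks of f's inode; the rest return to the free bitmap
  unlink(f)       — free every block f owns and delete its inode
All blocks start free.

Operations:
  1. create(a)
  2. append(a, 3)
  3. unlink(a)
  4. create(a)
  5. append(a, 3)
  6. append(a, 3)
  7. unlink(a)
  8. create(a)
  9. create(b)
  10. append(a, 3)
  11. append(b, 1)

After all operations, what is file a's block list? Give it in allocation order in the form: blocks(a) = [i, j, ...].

blocks(a) = [0, 2, 3, 4]

create(a): bitmap=F.......... | a=[0]
append(a, 3): bitmap=FFFF....... | a=[0, 1, 2, 3]
unlink(a): bitmap=........... | 
create(a): bitmap=F.......... | a=[0]
append(a, 3): bitmap=FFFF....... | a=[0, 1, 2, 3]
append(a, 3): bitmap=FFFFFFF.... | a=[0, 1, 2, 3, 4, 5, 6]
unlink(a): bitmap=........... | 
create(a): bitmap=F.......... | a=[0]
create(b): bitmap=FF......... | a=[0] b=[1]
append(a, 3): bitmap=FFFFF...... | a=[0, 2, 3, 4] b=[1]
append(b, 1): bitmap=FFFFFF..... | a=[0, 2, 3, 4] b=[1, 5]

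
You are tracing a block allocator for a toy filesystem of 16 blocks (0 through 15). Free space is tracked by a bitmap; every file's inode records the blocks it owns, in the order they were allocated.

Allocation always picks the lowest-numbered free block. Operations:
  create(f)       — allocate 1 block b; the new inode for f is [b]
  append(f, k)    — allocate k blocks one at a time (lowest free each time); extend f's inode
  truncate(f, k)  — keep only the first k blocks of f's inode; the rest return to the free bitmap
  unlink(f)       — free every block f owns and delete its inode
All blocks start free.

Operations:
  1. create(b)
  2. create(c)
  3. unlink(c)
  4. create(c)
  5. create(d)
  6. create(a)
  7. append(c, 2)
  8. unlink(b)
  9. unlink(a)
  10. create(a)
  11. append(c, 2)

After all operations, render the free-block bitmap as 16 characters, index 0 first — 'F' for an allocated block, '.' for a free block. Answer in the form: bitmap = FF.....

create(b): bitmap=F............... | b=[0]
create(c): bitmap=FF.............. | b=[0] c=[1]
unlink(c): bitmap=F............... | b=[0]
create(c): bitmap=FF.............. | b=[0] c=[1]
create(d): bitmap=FFF............. | b=[0] c=[1] d=[2]
create(a): bitmap=FFFF............ | a=[3] b=[0] c=[1] d=[2]
append(c, 2): bitmap=FFFFFF.......... | a=[3] b=[0] c=[1, 4, 5] d=[2]
unlink(b): bitmap=.FFFFF.......... | a=[3] c=[1, 4, 5] d=[2]
unlink(a): bitmap=.FF.FF.......... | c=[1, 4, 5] d=[2]
create(a): bitmap=FFF.FF.......... | a=[0] c=[1, 4, 5] d=[2]
append(c, 2): bitmap=FFFFFFF......... | a=[0] c=[1, 4, 5, 3, 6] d=[2]

bitmap = FFFFFFF.........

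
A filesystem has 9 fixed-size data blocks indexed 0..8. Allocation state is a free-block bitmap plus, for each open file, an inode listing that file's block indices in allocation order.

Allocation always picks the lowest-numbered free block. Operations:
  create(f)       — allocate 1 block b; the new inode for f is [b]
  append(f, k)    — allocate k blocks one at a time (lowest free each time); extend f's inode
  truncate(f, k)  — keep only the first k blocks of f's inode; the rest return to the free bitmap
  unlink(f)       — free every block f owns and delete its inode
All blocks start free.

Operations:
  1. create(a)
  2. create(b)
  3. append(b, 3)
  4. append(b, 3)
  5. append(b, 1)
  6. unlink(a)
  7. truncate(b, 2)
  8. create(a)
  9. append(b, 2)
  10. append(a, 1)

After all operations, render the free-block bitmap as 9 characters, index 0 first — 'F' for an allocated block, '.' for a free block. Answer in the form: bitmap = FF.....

  1. create(a)  ⇒  F........  {a→[0]}
  2. create(b)  ⇒  FF.......  {a→[0]; b→[1]}
  3. append(b, 3)  ⇒  FFFFF....  {a→[0]; b→[1, 2, 3, 4]}
  4. append(b, 3)  ⇒  FFFFFFFF.  {a→[0]; b→[1, 2, 3, 4, 5, 6, 7]}
  5. append(b, 1)  ⇒  FFFFFFFFF  {a→[0]; b→[1, 2, 3, 4, 5, 6, 7, 8]}
  6. unlink(a)  ⇒  .FFFFFFFF  {b→[1, 2, 3, 4, 5, 6, 7, 8]}
  7. truncate(b, 2)  ⇒  .FF......  {b→[1, 2]}
  8. create(a)  ⇒  FFF......  {a→[0]; b→[1, 2]}
  9. append(b, 2)  ⇒  FFFFF....  {a→[0]; b→[1, 2, 3, 4]}
  10. append(a, 1)  ⇒  FFFFFF...  {a→[0, 5]; b→[1, 2, 3, 4]}

bitmap = FFFFFF...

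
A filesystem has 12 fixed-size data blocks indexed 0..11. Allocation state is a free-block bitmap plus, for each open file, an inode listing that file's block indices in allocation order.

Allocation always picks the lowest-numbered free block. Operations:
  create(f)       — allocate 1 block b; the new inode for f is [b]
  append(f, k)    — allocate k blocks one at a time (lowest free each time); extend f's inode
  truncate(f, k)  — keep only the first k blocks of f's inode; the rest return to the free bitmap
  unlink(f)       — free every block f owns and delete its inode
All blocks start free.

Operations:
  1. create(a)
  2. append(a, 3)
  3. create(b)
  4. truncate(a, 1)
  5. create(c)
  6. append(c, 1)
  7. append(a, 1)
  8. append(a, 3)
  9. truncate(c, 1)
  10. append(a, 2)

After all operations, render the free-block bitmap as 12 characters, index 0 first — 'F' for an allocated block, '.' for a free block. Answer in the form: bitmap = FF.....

bitmap = FFFFFFFFF...

[1] create(a) — a=0 (map F...........)
[2] append(a, 3) — a=0,1,2,3 (map FFFF........)
[3] create(b) — a=0,1,2,3 b=4 (map FFFFF.......)
[4] truncate(a, 1) — a=0 b=4 (map F...F.......)
[5] create(c) — a=0 b=4 c=1 (map FF..F.......)
[6] append(c, 1) — a=0 b=4 c=1,2 (map FFF.F.......)
[7] append(a, 1) — a=0,3 b=4 c=1,2 (map FFFFF.......)
[8] append(a, 3) — a=0,3,5,6,7 b=4 c=1,2 (map FFFFFFFF....)
[9] truncate(c, 1) — a=0,3,5,6,7 b=4 c=1 (map FF.FFFFF....)
[10] append(a, 2) — a=0,3,5,6,7,2,8 b=4 c=1 (map FFFFFFFFF...)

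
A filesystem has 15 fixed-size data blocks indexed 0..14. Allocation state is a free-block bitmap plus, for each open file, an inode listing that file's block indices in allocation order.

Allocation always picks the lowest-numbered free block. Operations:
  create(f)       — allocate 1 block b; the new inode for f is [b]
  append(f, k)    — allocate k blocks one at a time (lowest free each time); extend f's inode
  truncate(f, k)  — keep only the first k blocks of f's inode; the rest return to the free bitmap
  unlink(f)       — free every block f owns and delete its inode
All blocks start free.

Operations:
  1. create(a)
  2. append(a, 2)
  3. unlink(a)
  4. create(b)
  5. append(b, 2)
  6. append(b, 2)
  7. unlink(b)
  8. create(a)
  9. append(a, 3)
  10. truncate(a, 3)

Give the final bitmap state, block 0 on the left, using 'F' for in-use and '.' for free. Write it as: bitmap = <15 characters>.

bitmap = FFF............

create(a): bitmap=F.............. | a=[0]
append(a, 2): bitmap=FFF............ | a=[0, 1, 2]
unlink(a): bitmap=............... | 
create(b): bitmap=F.............. | b=[0]
append(b, 2): bitmap=FFF............ | b=[0, 1, 2]
append(b, 2): bitmap=FFFFF.......... | b=[0, 1, 2, 3, 4]
unlink(b): bitmap=............... | 
create(a): bitmap=F.............. | a=[0]
append(a, 3): bitmap=FFFF........... | a=[0, 1, 2, 3]
truncate(a, 3): bitmap=FFF............ | a=[0, 1, 2]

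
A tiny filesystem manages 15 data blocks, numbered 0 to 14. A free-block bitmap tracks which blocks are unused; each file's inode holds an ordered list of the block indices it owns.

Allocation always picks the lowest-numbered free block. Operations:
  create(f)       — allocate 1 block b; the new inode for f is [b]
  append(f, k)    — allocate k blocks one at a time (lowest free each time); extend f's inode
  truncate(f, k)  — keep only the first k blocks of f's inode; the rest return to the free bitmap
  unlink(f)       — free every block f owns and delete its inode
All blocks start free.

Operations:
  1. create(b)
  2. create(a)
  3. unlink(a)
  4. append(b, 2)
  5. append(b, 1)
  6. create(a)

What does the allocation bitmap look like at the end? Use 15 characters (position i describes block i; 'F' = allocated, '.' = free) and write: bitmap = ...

[1] create(b) — b=0 (map F..............)
[2] create(a) — a=1 b=0 (map FF.............)
[3] unlink(a) — b=0 (map F..............)
[4] append(b, 2) — b=0,1,2 (map FFF............)
[5] append(b, 1) — b=0,1,2,3 (map FFFF...........)
[6] create(a) — a=4 b=0,1,2,3 (map FFFFF..........)

bitmap = FFFFF..........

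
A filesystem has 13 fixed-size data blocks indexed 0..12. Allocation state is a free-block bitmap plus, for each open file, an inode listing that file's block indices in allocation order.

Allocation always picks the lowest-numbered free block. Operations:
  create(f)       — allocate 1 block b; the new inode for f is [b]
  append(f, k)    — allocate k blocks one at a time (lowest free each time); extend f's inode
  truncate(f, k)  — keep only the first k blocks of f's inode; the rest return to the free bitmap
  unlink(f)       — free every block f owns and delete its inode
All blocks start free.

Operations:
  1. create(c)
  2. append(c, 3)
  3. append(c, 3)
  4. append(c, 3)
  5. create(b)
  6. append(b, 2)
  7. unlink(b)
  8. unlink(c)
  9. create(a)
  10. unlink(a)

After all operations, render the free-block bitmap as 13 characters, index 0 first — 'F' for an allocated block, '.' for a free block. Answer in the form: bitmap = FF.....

bitmap = .............

[1] create(c) — c=0 (map F............)
[2] append(c, 3) — c=0,1,2,3 (map FFFF.........)
[3] append(c, 3) — c=0,1,2,3,4,5,6 (map FFFFFFF......)
[4] append(c, 3) — c=0,1,2,3,4,5,6,7,8,9 (map FFFFFFFFFF...)
[5] create(b) — b=10 c=0,1,2,3,4,5,6,7,8,9 (map FFFFFFFFFFF..)
[6] append(b, 2) — b=10,11,12 c=0,1,2,3,4,5,6,7,8,9 (map FFFFFFFFFFFFF)
[7] unlink(b) — c=0,1,2,3,4,5,6,7,8,9 (map FFFFFFFFFF...)
[8] unlink(c) —  (map .............)
[9] create(a) — a=0 (map F............)
[10] unlink(a) —  (map .............)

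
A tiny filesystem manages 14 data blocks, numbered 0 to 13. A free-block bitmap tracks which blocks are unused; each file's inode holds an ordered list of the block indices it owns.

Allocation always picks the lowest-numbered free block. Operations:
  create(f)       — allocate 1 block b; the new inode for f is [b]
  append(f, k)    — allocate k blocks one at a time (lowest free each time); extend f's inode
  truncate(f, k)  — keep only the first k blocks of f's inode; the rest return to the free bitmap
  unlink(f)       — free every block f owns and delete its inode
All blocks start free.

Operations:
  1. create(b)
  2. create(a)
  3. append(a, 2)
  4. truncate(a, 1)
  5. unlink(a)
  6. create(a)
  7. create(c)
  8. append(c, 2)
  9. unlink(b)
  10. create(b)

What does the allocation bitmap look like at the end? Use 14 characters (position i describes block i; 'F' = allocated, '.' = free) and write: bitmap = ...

bitmap = FFFFF.........

create(b): bitmap=F............. | b=[0]
create(a): bitmap=FF............ | a=[1] b=[0]
append(a, 2): bitmap=FFFF.......... | a=[1, 2, 3] b=[0]
truncate(a, 1): bitmap=FF............ | a=[1] b=[0]
unlink(a): bitmap=F............. | b=[0]
create(a): bitmap=FF............ | a=[1] b=[0]
create(c): bitmap=FFF........... | a=[1] b=[0] c=[2]
append(c, 2): bitmap=FFFFF......... | a=[1] b=[0] c=[2, 3, 4]
unlink(b): bitmap=.FFFF......... | a=[1] c=[2, 3, 4]
create(b): bitmap=FFFFF......... | a=[1] b=[0] c=[2, 3, 4]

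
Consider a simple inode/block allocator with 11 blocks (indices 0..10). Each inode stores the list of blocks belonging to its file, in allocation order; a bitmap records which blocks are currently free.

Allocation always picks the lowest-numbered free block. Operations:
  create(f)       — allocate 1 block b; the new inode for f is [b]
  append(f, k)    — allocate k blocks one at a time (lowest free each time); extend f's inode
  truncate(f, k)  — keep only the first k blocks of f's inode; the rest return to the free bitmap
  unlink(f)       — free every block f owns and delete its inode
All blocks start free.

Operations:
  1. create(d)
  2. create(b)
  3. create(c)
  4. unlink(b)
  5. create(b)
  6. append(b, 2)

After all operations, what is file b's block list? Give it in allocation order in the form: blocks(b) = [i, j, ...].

create(d): bitmap=F.......... | d=[0]
create(b): bitmap=FF......... | b=[1] d=[0]
create(c): bitmap=FFF........ | b=[1] c=[2] d=[0]
unlink(b): bitmap=F.F........ | c=[2] d=[0]
create(b): bitmap=FFF........ | b=[1] c=[2] d=[0]
append(b, 2): bitmap=FFFFF...... | b=[1, 3, 4] c=[2] d=[0]

blocks(b) = [1, 3, 4]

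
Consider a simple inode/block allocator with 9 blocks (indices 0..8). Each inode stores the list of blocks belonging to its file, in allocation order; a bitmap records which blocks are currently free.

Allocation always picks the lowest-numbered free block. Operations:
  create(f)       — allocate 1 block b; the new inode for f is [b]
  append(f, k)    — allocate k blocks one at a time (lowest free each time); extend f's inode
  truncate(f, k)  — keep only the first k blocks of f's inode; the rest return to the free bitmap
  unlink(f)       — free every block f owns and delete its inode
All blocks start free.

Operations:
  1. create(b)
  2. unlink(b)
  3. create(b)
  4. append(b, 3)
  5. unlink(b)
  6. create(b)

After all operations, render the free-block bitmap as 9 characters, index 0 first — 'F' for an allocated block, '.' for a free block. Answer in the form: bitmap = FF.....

after create(b) → b:[0]  free=[F........]
after unlink(b) →   free=[.........]
after create(b) → b:[0]  free=[F........]
after append(b, 3) → b:[0, 1, 2, 3]  free=[FFFF.....]
after unlink(b) →   free=[.........]
after create(b) → b:[0]  free=[F........]

bitmap = F........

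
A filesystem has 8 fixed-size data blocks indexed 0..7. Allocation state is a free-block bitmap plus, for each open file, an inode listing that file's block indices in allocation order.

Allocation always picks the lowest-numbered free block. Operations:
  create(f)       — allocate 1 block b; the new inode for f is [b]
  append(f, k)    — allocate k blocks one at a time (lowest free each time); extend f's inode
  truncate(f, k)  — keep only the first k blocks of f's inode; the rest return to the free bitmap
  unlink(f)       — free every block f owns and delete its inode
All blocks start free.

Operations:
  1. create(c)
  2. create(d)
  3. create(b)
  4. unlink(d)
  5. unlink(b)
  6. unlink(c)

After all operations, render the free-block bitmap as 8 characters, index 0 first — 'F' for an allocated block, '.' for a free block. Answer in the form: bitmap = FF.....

after create(c) → c:[0]  free=[F.......]
after create(d) → c:[0], d:[1]  free=[FF......]
after create(b) → b:[2], c:[0], d:[1]  free=[FFF.....]
after unlink(d) → b:[2], c:[0]  free=[F.F.....]
after unlink(b) → c:[0]  free=[F.......]
after unlink(c) →   free=[........]

bitmap = ........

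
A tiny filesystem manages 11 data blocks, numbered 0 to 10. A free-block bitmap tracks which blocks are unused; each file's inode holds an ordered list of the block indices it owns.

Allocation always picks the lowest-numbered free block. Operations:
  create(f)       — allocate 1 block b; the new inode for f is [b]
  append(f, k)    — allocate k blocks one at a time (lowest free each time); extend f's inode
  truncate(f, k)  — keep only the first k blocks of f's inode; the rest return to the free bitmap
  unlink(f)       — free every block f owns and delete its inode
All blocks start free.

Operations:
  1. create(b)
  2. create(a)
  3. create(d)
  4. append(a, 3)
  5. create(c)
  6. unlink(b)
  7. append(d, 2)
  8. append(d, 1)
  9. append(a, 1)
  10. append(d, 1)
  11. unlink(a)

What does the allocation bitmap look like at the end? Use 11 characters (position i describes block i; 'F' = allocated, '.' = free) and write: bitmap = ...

bitmap = F.F...FFF.F

[1] create(b) — b=0 (map F..........)
[2] create(a) — a=1 b=0 (map FF.........)
[3] create(d) — a=1 b=0 d=2 (map FFF........)
[4] append(a, 3) — a=1,3,4,5 b=0 d=2 (map FFFFFF.....)
[5] create(c) — a=1,3,4,5 b=0 c=6 d=2 (map FFFFFFF....)
[6] unlink(b) — a=1,3,4,5 c=6 d=2 (map .FFFFFF....)
[7] append(d, 2) — a=1,3,4,5 c=6 d=2,0,7 (map FFFFFFFF...)
[8] append(d, 1) — a=1,3,4,5 c=6 d=2,0,7,8 (map FFFFFFFFF..)
[9] append(a, 1) — a=1,3,4,5,9 c=6 d=2,0,7,8 (map FFFFFFFFFF.)
[10] append(d, 1) — a=1,3,4,5,9 c=6 d=2,0,7,8,10 (map FFFFFFFFFFF)
[11] unlink(a) — c=6 d=2,0,7,8,10 (map F.F...FFF.F)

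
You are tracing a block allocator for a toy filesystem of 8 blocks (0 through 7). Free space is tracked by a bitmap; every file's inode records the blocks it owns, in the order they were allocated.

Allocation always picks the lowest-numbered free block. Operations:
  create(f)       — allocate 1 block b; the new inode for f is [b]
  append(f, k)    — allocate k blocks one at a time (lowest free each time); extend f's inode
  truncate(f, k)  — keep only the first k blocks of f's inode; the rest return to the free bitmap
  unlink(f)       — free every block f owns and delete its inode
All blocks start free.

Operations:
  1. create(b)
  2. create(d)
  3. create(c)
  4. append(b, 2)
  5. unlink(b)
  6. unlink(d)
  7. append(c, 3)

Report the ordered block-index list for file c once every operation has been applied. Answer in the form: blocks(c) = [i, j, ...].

  1. create(b)  ⇒  F.......  {b→[0]}
  2. create(d)  ⇒  FF......  {b→[0]; d→[1]}
  3. create(c)  ⇒  FFF.....  {b→[0]; c→[2]; d→[1]}
  4. append(b, 2)  ⇒  FFFFF...  {b→[0, 3, 4]; c→[2]; d→[1]}
  5. unlink(b)  ⇒  .FF.....  {c→[2]; d→[1]}
  6. unlink(d)  ⇒  ..F.....  {c→[2]}
  7. append(c, 3)  ⇒  FFFF....  {c→[2, 0, 1, 3]}

blocks(c) = [2, 0, 1, 3]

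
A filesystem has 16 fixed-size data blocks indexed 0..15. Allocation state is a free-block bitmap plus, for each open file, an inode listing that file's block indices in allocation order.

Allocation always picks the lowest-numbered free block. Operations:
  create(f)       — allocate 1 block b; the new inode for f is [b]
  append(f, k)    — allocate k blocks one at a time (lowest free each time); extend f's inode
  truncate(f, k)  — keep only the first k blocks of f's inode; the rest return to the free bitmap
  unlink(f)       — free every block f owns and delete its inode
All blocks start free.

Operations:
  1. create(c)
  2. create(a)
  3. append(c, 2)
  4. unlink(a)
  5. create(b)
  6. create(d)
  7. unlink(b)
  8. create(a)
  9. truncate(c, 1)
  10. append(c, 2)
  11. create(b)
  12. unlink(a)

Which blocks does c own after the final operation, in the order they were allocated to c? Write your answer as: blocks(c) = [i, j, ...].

create(c): bitmap=F............... | c=[0]
create(a): bitmap=FF.............. | a=[1] c=[0]
append(c, 2): bitmap=FFFF............ | a=[1] c=[0, 2, 3]
unlink(a): bitmap=F.FF............ | c=[0, 2, 3]
create(b): bitmap=FFFF............ | b=[1] c=[0, 2, 3]
create(d): bitmap=FFFFF........... | b=[1] c=[0, 2, 3] d=[4]
unlink(b): bitmap=F.FFF........... | c=[0, 2, 3] d=[4]
create(a): bitmap=FFFFF........... | a=[1] c=[0, 2, 3] d=[4]
truncate(c, 1): bitmap=FF..F........... | a=[1] c=[0] d=[4]
append(c, 2): bitmap=FFFFF........... | a=[1] c=[0, 2, 3] d=[4]
create(b): bitmap=FFFFFF.......... | a=[1] b=[5] c=[0, 2, 3] d=[4]
unlink(a): bitmap=F.FFFF.......... | b=[5] c=[0, 2, 3] d=[4]

blocks(c) = [0, 2, 3]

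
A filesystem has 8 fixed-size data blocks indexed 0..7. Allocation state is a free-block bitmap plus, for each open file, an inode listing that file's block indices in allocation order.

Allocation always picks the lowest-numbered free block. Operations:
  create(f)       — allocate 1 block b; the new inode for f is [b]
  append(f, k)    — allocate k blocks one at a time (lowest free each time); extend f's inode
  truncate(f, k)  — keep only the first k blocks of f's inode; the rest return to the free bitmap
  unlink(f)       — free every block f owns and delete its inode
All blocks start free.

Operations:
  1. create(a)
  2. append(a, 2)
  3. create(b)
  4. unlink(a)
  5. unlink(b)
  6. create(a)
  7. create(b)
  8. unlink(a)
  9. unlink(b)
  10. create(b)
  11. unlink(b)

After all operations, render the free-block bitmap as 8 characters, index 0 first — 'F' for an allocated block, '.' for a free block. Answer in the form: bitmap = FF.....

bitmap = ........

after create(a) → a:[0]  free=[F.......]
after append(a, 2) → a:[0, 1, 2]  free=[FFF.....]
after create(b) → a:[0, 1, 2], b:[3]  free=[FFFF....]
after unlink(a) → b:[3]  free=[...F....]
after unlink(b) →   free=[........]
after create(a) → a:[0]  free=[F.......]
after create(b) → a:[0], b:[1]  free=[FF......]
after unlink(a) → b:[1]  free=[.F......]
after unlink(b) →   free=[........]
after create(b) → b:[0]  free=[F.......]
after unlink(b) →   free=[........]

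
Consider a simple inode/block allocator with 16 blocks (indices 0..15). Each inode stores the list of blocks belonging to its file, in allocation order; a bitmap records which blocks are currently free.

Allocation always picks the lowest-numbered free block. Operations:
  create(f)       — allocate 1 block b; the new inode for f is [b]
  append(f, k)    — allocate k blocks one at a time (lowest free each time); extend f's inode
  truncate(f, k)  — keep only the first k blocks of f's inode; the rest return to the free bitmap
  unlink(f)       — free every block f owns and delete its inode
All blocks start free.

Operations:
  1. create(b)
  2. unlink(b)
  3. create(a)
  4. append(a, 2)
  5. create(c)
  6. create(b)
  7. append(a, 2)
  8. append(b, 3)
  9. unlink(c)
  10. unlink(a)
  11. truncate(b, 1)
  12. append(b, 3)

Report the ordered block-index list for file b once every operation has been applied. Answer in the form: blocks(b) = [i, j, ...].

blocks(b) = [4, 0, 1, 2]

  1. create(b)  ⇒  F...............  {b→[0]}
  2. unlink(b)  ⇒  ................  {}
  3. create(a)  ⇒  F...............  {a→[0]}
  4. append(a, 2)  ⇒  FFF.............  {a→[0, 1, 2]}
  5. create(c)  ⇒  FFFF............  {a→[0, 1, 2]; c→[3]}
  6. create(b)  ⇒  FFFFF...........  {a→[0, 1, 2]; b→[4]; c→[3]}
  7. append(a, 2)  ⇒  FFFFFFF.........  {a→[0, 1, 2, 5, 6]; b→[4]; c→[3]}
  8. append(b, 3)  ⇒  FFFFFFFFFF......  {a→[0, 1, 2, 5, 6]; b→[4, 7, 8, 9]; c→[3]}
  9. unlink(c)  ⇒  FFF.FFFFFF......  {a→[0, 1, 2, 5, 6]; b→[4, 7, 8, 9]}
  10. unlink(a)  ⇒  ....F..FFF......  {b→[4, 7, 8, 9]}
  11. truncate(b, 1)  ⇒  ....F...........  {b→[4]}
  12. append(b, 3)  ⇒  FFF.F...........  {b→[4, 0, 1, 2]}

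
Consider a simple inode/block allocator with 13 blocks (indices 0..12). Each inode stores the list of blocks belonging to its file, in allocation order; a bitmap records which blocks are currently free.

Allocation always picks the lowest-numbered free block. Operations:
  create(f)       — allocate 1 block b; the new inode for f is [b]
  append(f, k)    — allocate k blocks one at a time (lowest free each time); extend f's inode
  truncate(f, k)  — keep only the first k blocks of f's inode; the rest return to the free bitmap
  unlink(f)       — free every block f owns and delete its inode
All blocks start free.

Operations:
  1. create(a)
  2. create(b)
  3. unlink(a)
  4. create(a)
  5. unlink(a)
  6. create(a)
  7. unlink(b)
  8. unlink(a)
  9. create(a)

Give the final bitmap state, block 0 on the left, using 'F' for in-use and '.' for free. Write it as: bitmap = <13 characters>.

bitmap = F............

[1] create(a) — a=0 (map F............)
[2] create(b) — a=0 b=1 (map FF...........)
[3] unlink(a) — b=1 (map .F...........)
[4] create(a) — a=0 b=1 (map FF...........)
[5] unlink(a) — b=1 (map .F...........)
[6] create(a) — a=0 b=1 (map FF...........)
[7] unlink(b) — a=0 (map F............)
[8] unlink(a) —  (map .............)
[9] create(a) — a=0 (map F............)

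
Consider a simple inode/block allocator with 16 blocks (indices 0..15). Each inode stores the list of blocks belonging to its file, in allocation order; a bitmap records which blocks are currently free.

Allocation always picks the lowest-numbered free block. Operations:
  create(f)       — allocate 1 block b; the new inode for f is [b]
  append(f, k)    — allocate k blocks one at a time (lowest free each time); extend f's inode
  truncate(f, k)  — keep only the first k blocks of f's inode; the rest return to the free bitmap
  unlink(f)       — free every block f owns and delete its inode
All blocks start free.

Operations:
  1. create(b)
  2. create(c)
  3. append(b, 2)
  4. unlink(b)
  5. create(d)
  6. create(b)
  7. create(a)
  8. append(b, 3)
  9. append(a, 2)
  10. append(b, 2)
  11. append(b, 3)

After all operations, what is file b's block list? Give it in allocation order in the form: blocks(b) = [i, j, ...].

after create(b) → b:[0]  free=[F...............]
after create(c) → b:[0], c:[1]  free=[FF..............]
after append(b, 2) → b:[0, 2, 3], c:[1]  free=[FFFF............]
after unlink(b) → c:[1]  free=[.F..............]
after create(d) → c:[1], d:[0]  free=[FF..............]
after create(b) → b:[2], c:[1], d:[0]  free=[FFF.............]
after create(a) → a:[3], b:[2], c:[1], d:[0]  free=[FFFF............]
after append(b, 3) → a:[3], b:[2, 4, 5, 6], c:[1], d:[0]  free=[FFFFFFF.........]
after append(a, 2) → a:[3, 7, 8], b:[2, 4, 5, 6], c:[1], d:[0]  free=[FFFFFFFFF.......]
after append(b, 2) → a:[3, 7, 8], b:[2, 4, 5, 6, 9, 10], c:[1], d:[0]  free=[FFFFFFFFFFF.....]
after append(b, 3) → a:[3, 7, 8], b:[2, 4, 5, 6, 9, 10, 11, 12, 13], c:[1], d:[0]  free=[FFFFFFFFFFFFFF..]

blocks(b) = [2, 4, 5, 6, 9, 10, 11, 12, 13]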